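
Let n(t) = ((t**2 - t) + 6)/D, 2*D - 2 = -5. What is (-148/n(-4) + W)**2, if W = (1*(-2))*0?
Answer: 12321/169 ≈ 72.905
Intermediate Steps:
D = -3/2 (D = 1 + (1/2)*(-5) = 1 - 5/2 = -3/2 ≈ -1.5000)
n(t) = -4 - 2*t**2/3 + 2*t/3 (n(t) = ((t**2 - t) + 6)/(-3/2) = (6 + t**2 - t)*(-2/3) = -4 - 2*t**2/3 + 2*t/3)
W = 0 (W = -2*0 = 0)
(-148/n(-4) + W)**2 = (-148/(-4 - 2/3*(-4)**2 + (2/3)*(-4)) + 0)**2 = (-148/(-4 - 2/3*16 - 8/3) + 0)**2 = (-148/(-4 - 32/3 - 8/3) + 0)**2 = (-148/(-52/3) + 0)**2 = (-148*(-3)/52 + 0)**2 = (-4*(-111/52) + 0)**2 = (111/13 + 0)**2 = (111/13)**2 = 12321/169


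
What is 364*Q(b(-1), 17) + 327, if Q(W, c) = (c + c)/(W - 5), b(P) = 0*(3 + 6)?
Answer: -10741/5 ≈ -2148.2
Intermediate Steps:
b(P) = 0 (b(P) = 0*9 = 0)
Q(W, c) = 2*c/(-5 + W) (Q(W, c) = (2*c)/(-5 + W) = 2*c/(-5 + W))
364*Q(b(-1), 17) + 327 = 364*(2*17/(-5 + 0)) + 327 = 364*(2*17/(-5)) + 327 = 364*(2*17*(-1/5)) + 327 = 364*(-34/5) + 327 = -12376/5 + 327 = -10741/5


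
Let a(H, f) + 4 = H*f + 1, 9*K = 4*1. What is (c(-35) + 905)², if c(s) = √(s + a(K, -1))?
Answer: (2715 + I*√346)²/9 ≈ 8.1899e+5 + 11223.0*I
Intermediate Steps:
K = 4/9 (K = (4*1)/9 = (⅑)*4 = 4/9 ≈ 0.44444)
a(H, f) = -3 + H*f (a(H, f) = -4 + (H*f + 1) = -4 + (1 + H*f) = -3 + H*f)
c(s) = √(-31/9 + s) (c(s) = √(s + (-3 + (4/9)*(-1))) = √(s + (-3 - 4/9)) = √(s - 31/9) = √(-31/9 + s))
(c(-35) + 905)² = (√(-31 + 9*(-35))/3 + 905)² = (√(-31 - 315)/3 + 905)² = (√(-346)/3 + 905)² = ((I*√346)/3 + 905)² = (I*√346/3 + 905)² = (905 + I*√346/3)²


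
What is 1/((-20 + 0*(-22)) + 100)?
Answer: 1/80 ≈ 0.012500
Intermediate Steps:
1/((-20 + 0*(-22)) + 100) = 1/((-20 + 0) + 100) = 1/(-20 + 100) = 1/80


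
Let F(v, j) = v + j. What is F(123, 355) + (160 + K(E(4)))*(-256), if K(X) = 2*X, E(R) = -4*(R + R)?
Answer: -24098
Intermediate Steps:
E(R) = -8*R
F(v, j) = j + v
F(123, 355) + (160 + K(E(4)))*(-256) = (355 + 123) + (160 + 2*(-8*4))*(-256) = 478 + (160 + 2*(-32))*(-256) = 478 + (160 - 64)*(-256) = 478 + 96*(-256) = 478 - 24576 = -24098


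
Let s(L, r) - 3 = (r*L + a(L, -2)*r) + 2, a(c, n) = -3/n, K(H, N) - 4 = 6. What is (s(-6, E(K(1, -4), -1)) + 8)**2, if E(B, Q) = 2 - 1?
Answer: 289/4 ≈ 72.250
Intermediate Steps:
K(H, N) = 10 (K(H, N) = 4 + 6 = 10)
E(B, Q) = 1
s(L, r) = 5 + 3*r/2 + L*r (s(L, r) = 3 + ((r*L + (-3/(-2))*r) + 2) = 3 + ((L*r + (-3*(-1/2))*r) + 2) = 3 + ((L*r + 3*r/2) + 2) = 3 + ((3*r/2 + L*r) + 2) = 3 + (2 + 3*r/2 + L*r) = 5 + 3*r/2 + L*r)
(s(-6, E(K(1, -4), -1)) + 8)**2 = ((5 + (3/2)*1 - 6*1) + 8)**2 = ((5 + 3/2 - 6) + 8)**2 = (1/2 + 8)**2 = (17/2)**2 = 289/4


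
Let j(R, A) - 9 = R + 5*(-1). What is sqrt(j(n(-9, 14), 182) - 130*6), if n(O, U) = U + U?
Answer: 2*I*sqrt(187) ≈ 27.35*I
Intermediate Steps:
n(O, U) = 2*U
j(R, A) = 4 + R (j(R, A) = 9 + (R + 5*(-1)) = 9 + (R - 5) = 9 + (-5 + R) = 4 + R)
sqrt(j(n(-9, 14), 182) - 130*6) = sqrt((4 + 2*14) - 130*6) = sqrt((4 + 28) - 780) = sqrt(32 - 780) = sqrt(-748) = 2*I*sqrt(187)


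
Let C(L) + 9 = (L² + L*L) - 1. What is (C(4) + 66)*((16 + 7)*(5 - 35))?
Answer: -60720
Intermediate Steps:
C(L) = -10 + 2*L² (C(L) = -9 + ((L² + L*L) - 1) = -9 + ((L² + L²) - 1) = -9 + (2*L² - 1) = -9 + (-1 + 2*L²) = -10 + 2*L²)
(C(4) + 66)*((16 + 7)*(5 - 35)) = ((-10 + 2*4²) + 66)*((16 + 7)*(5 - 35)) = ((-10 + 2*16) + 66)*(23*(-30)) = ((-10 + 32) + 66)*(-690) = (22 + 66)*(-690) = 88*(-690) = -60720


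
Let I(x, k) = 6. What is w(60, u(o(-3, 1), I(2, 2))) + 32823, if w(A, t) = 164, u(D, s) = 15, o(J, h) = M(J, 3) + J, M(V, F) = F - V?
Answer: 32987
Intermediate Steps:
o(J, h) = 3 (o(J, h) = (3 - J) + J = 3)
w(60, u(o(-3, 1), I(2, 2))) + 32823 = 164 + 32823 = 32987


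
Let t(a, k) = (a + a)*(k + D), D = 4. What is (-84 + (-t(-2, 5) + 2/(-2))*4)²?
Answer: 3136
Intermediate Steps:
t(a, k) = 2*a*(4 + k) (t(a, k) = (a + a)*(k + 4) = (2*a)*(4 + k) = 2*a*(4 + k))
(-84 + (-t(-2, 5) + 2/(-2))*4)² = (-84 + (-2*(-2)*(4 + 5) + 2/(-2))*4)² = (-84 + (-2*(-2)*9 + 2*(-½))*4)² = (-84 + (-1*(-36) - 1)*4)² = (-84 + (36 - 1)*4)² = (-84 + 35*4)² = (-84 + 140)² = 56² = 3136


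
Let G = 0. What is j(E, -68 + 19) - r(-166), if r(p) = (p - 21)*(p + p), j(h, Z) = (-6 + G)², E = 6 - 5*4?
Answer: -62048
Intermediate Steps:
E = -14 (E = 6 - 20 = -14)
j(h, Z) = 36 (j(h, Z) = (-6 + 0)² = (-6)² = 36)
r(p) = 2*p*(-21 + p) (r(p) = (-21 + p)*(2*p) = 2*p*(-21 + p))
j(E, -68 + 19) - r(-166) = 36 - 2*(-166)*(-21 - 166) = 36 - 2*(-166)*(-187) = 36 - 1*62084 = 36 - 62084 = -62048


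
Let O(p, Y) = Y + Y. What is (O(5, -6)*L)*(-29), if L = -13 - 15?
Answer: -9744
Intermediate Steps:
L = -28
O(p, Y) = 2*Y
(O(5, -6)*L)*(-29) = ((2*(-6))*(-28))*(-29) = -12*(-28)*(-29) = 336*(-29) = -9744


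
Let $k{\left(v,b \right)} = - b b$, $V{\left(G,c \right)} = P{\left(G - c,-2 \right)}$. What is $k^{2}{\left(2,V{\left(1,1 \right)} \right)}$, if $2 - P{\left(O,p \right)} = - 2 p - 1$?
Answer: $1$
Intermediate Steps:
$P{\left(O,p \right)} = 3 + 2 p$ ($P{\left(O,p \right)} = 2 - \left(- 2 p - 1\right) = 2 - \left(-1 - 2 p\right) = 2 + \left(1 + 2 p\right) = 3 + 2 p$)
$V{\left(G,c \right)} = -1$ ($V{\left(G,c \right)} = 3 + 2 \left(-2\right) = 3 - 4 = -1$)
$k{\left(v,b \right)} = - b^{2}$
$k^{2}{\left(2,V{\left(1,1 \right)} \right)} = \left(- \left(-1\right)^{2}\right)^{2} = \left(\left(-1\right) 1\right)^{2} = \left(-1\right)^{2} = 1$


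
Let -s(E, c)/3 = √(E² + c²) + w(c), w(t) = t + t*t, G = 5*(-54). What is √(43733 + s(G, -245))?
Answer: √(-135607 - 15*√5317) ≈ 369.73*I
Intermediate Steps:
G = -270
w(t) = t + t²
s(E, c) = -3*√(E² + c²) - 3*c*(1 + c) (s(E, c) = -3*(√(E² + c²) + c*(1 + c)) = -3*√(E² + c²) - 3*c*(1 + c))
√(43733 + s(G, -245)) = √(43733 + (-3*√((-270)² + (-245)²) - 3*(-245)*(1 - 245))) = √(43733 + (-3*√(72900 + 60025) - 3*(-245)*(-244))) = √(43733 + (-15*√5317 - 179340)) = √(43733 + (-179340 - 15*√5317)) = √(-135607 - 15*√5317)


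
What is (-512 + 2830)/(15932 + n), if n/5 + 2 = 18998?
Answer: 1159/55456 ≈ 0.020899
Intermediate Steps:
n = 94980 (n = -10 + 5*18998 = -10 + 94990 = 94980)
(-512 + 2830)/(15932 + n) = (-512 + 2830)/(15932 + 94980) = 2318/110912 = 2318*(1/110912) = 1159/55456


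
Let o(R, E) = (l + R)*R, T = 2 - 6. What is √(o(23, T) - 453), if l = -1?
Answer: √53 ≈ 7.2801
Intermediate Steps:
T = -4
o(R, E) = R*(-1 + R) (o(R, E) = (-1 + R)*R = R*(-1 + R))
√(o(23, T) - 453) = √(23*(-1 + 23) - 453) = √(23*22 - 453) = √(506 - 453) = √53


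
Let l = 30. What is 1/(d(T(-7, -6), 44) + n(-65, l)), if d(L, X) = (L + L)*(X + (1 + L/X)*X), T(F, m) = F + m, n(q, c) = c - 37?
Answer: -1/1957 ≈ -0.00051099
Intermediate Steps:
n(q, c) = -37 + c
d(L, X) = 2*L*(X + X*(1 + L/X)) (d(L, X) = (2*L)*(X + X*(1 + L/X)) = 2*L*(X + X*(1 + L/X)))
1/(d(T(-7, -6), 44) + n(-65, l)) = 1/(2*(-7 - 6)*((-7 - 6) + 2*44) + (-37 + 30)) = 1/(2*(-13)*(-13 + 88) - 7) = 1/(2*(-13)*75 - 7) = 1/(-1950 - 7) = 1/(-1957) = -1/1957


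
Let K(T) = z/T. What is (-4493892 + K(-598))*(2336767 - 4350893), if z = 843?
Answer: 2706328999753317/299 ≈ 9.0513e+12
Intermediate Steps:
K(T) = 843/T
(-4493892 + K(-598))*(2336767 - 4350893) = (-4493892 + 843/(-598))*(2336767 - 4350893) = (-4493892 + 843*(-1/598))*(-2014126) = (-4493892 - 843/598)*(-2014126) = -2687348259/598*(-2014126) = 2706328999753317/299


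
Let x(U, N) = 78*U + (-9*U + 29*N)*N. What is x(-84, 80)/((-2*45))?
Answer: -119764/45 ≈ -2661.4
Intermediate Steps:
x(U, N) = 78*U + N*(-9*U + 29*N)
x(-84, 80)/((-2*45)) = (29*80² + 78*(-84) - 9*80*(-84))/((-2*45)) = (29*6400 - 6552 + 60480)/(-90) = (185600 - 6552 + 60480)*(-1/90) = 239528*(-1/90) = -119764/45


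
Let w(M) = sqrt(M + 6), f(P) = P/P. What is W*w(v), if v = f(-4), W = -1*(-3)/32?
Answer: 3*sqrt(7)/32 ≈ 0.24804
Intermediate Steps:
f(P) = 1
W = 3/32 (W = 3*(1/32) = 3/32 ≈ 0.093750)
v = 1
w(M) = sqrt(6 + M)
W*w(v) = 3*sqrt(6 + 1)/32 = 3*sqrt(7)/32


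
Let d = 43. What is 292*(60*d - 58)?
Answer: 736424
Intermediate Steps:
292*(60*d - 58) = 292*(60*43 - 58) = 292*(2580 - 58) = 292*2522 = 736424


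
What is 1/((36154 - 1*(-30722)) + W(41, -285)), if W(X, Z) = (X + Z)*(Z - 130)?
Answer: 1/168136 ≈ 5.9476e-6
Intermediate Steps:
W(X, Z) = (-130 + Z)*(X + Z) (W(X, Z) = (X + Z)*(-130 + Z) = (-130 + Z)*(X + Z))
1/((36154 - 1*(-30722)) + W(41, -285)) = 1/((36154 - 1*(-30722)) + ((-285)² - 130*41 - 130*(-285) + 41*(-285))) = 1/((36154 + 30722) + (81225 - 5330 + 37050 - 11685)) = 1/(66876 + 101260) = 1/168136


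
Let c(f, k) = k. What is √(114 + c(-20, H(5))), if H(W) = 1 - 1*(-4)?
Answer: √119 ≈ 10.909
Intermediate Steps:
H(W) = 5 (H(W) = 1 + 4 = 5)
√(114 + c(-20, H(5))) = √(114 + 5) = √119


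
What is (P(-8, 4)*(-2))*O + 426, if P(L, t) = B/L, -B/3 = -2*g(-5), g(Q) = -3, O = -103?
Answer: 1779/2 ≈ 889.50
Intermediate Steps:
B = -18 (B = -(-6)*(-3) = -3*6 = -18)
P(L, t) = -18/L
(P(-8, 4)*(-2))*O + 426 = (-18/(-8)*(-2))*(-103) + 426 = (-18*(-1/8)*(-2))*(-103) + 426 = ((9/4)*(-2))*(-103) + 426 = -9/2*(-103) + 426 = 927/2 + 426 = 1779/2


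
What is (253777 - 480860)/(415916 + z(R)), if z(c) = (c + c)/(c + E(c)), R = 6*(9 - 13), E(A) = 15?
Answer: -681249/1247764 ≈ -0.54598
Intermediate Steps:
R = -24 (R = 6*(-4) = -24)
z(c) = 2*c/(15 + c) (z(c) = (c + c)/(c + 15) = (2*c)/(15 + c) = 2*c/(15 + c))
(253777 - 480860)/(415916 + z(R)) = (253777 - 480860)/(415916 + 2*(-24)/(15 - 24)) = -227083/(415916 + 2*(-24)/(-9)) = -227083/(415916 + 2*(-24)*(-⅑)) = -227083/(415916 + 16/3) = -227083/1247764/3 = -227083*3/1247764 = -681249/1247764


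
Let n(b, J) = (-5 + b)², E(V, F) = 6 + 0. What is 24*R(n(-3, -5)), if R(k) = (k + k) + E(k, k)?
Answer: 3216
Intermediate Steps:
E(V, F) = 6
R(k) = 6 + 2*k (R(k) = (k + k) + 6 = 2*k + 6 = 6 + 2*k)
24*R(n(-3, -5)) = 24*(6 + 2*(-5 - 3)²) = 24*(6 + 2*(-8)²) = 24*(6 + 2*64) = 24*(6 + 128) = 24*134 = 3216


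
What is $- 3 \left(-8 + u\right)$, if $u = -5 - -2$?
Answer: $33$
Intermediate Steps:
$u = -3$ ($u = -5 + 2 = -3$)
$- 3 \left(-8 + u\right) = - 3 \left(-8 - 3\right) = \left(-3\right) \left(-11\right) = 33$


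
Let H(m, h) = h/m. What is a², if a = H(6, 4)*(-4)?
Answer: 64/9 ≈ 7.1111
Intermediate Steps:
a = -8/3 (a = (4/6)*(-4) = (4*(⅙))*(-4) = (⅔)*(-4) = -8/3 ≈ -2.6667)
a² = (-8/3)² = 64/9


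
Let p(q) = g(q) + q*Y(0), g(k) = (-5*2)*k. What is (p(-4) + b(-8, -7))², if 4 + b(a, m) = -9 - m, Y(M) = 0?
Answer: 1156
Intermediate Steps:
g(k) = -10*k
b(a, m) = -13 - m (b(a, m) = -4 + (-9 - m) = -13 - m)
p(q) = -10*q (p(q) = -10*q + q*0 = -10*q + 0 = -10*q)
(p(-4) + b(-8, -7))² = (-10*(-4) + (-13 - 1*(-7)))² = (40 + (-13 + 7))² = (40 - 6)² = 34² = 1156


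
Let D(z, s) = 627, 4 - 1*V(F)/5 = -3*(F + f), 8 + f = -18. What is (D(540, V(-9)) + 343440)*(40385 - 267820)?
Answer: -78252878145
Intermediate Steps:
f = -26 (f = -8 - 18 = -26)
V(F) = -370 + 15*F (V(F) = 20 - (-15)*(F - 26) = 20 - (-15)*(-26 + F) = 20 - 5*(78 - 3*F) = 20 + (-390 + 15*F) = -370 + 15*F)
(D(540, V(-9)) + 343440)*(40385 - 267820) = (627 + 343440)*(40385 - 267820) = 344067*(-227435) = -78252878145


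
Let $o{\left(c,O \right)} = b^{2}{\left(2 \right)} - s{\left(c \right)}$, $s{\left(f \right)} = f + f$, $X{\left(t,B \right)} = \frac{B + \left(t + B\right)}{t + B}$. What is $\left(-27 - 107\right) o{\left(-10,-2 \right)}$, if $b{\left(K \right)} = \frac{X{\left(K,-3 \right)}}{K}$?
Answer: $-3216$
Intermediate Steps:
$X{\left(t,B \right)} = \frac{t + 2 B}{B + t}$ ($X{\left(t,B \right)} = \frac{B + \left(B + t\right)}{B + t} = \frac{t + 2 B}{B + t}$)
$b{\left(K \right)} = \frac{-6 + K}{K \left(-3 + K\right)}$ ($b{\left(K \right)} = \frac{\frac{1}{-3 + K} \left(K + 2 \left(-3\right)\right)}{K} = \frac{\frac{1}{-3 + K} \left(K - 6\right)}{K} = \frac{\frac{1}{-3 + K} \left(-6 + K\right)}{K} = \frac{-6 + K}{K \left(-3 + K\right)}$)
$s{\left(f \right)} = 2 f$
$o{\left(c,O \right)} = 4 - 2 c$ ($o{\left(c,O \right)} = \left(\frac{-6 + 2}{2 \left(-3 + 2\right)}\right)^{2} - 2 c = \left(\frac{1}{2} \frac{1}{-1} \left(-4\right)\right)^{2} - 2 c = \left(\frac{1}{2} \left(-1\right) \left(-4\right)\right)^{2} - 2 c = 2^{2} - 2 c = 4 - 2 c$)
$\left(-27 - 107\right) o{\left(-10,-2 \right)} = \left(-27 - 107\right) \left(4 - -20\right) = - 134 \left(4 + 20\right) = \left(-134\right) 24 = -3216$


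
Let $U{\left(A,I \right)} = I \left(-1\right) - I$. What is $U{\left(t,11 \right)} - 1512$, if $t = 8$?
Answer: $-1534$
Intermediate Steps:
$U{\left(A,I \right)} = - 2 I$ ($U{\left(A,I \right)} = - I - I = - 2 I$)
$U{\left(t,11 \right)} - 1512 = \left(-2\right) 11 - 1512 = -22 - 1512 = -1534$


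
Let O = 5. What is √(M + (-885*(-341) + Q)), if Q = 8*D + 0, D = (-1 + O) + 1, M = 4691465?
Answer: 3*√554810 ≈ 2234.6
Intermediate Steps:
D = 5 (D = (-1 + 5) + 1 = 4 + 1 = 5)
Q = 40 (Q = 8*5 + 0 = 40 + 0 = 40)
√(M + (-885*(-341) + Q)) = √(4691465 + (-885*(-341) + 40)) = √(4691465 + (301785 + 40)) = √(4691465 + 301825) = √4993290 = 3*√554810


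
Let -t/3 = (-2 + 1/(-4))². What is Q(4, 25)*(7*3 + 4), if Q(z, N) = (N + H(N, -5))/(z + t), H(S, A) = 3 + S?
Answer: -21200/179 ≈ -118.44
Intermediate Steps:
t = -243/16 (t = -3*(-2 + 1/(-4))² = -3*(-2 - ¼)² = -3*(-9/4)² = -3*81/16 = -243/16 ≈ -15.188)
Q(z, N) = (3 + 2*N)/(-243/16 + z) (Q(z, N) = (N + (3 + N))/(z - 243/16) = (3 + 2*N)/(-243/16 + z))
Q(4, 25)*(7*3 + 4) = (16*(3 + 2*25)/(-243 + 16*4))*(7*3 + 4) = (16*(3 + 50)/(-243 + 64))*(21 + 4) = (16*53/(-179))*25 = (16*(-1/179)*53)*25 = -848/179*25 = -21200/179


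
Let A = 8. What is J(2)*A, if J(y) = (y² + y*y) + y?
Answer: 80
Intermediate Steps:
J(y) = y + 2*y² (J(y) = (y² + y²) + y = 2*y² + y = y + 2*y²)
J(2)*A = (2*(1 + 2*2))*8 = (2*(1 + 4))*8 = (2*5)*8 = 10*8 = 80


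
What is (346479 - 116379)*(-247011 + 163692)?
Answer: -19171701900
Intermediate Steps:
(346479 - 116379)*(-247011 + 163692) = 230100*(-83319) = -19171701900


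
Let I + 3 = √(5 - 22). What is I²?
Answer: (3 - I*√17)² ≈ -8.0 - 24.739*I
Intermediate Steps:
I = -3 + I*√17 (I = -3 + √(5 - 22) = -3 + √(-17) = -3 + I*√17 ≈ -3.0 + 4.1231*I)
I² = (-3 + I*√17)²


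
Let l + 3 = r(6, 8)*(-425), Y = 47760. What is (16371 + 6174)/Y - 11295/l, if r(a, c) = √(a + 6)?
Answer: 1049949711/2300430448 + 3200250*√3/722497 ≈ 8.1284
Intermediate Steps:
r(a, c) = √(6 + a)
l = -3 - 850*√3 (l = -3 + √(6 + 6)*(-425) = -3 + √12*(-425) = -3 + (2*√3)*(-425) = -3 - 850*√3 ≈ -1475.2)
(16371 + 6174)/Y - 11295/l = (16371 + 6174)/47760 - 11295/(-3 - 850*√3) = 22545*(1/47760) - 11295/(-3 - 850*√3) = 1503/3184 - 11295/(-3 - 850*√3)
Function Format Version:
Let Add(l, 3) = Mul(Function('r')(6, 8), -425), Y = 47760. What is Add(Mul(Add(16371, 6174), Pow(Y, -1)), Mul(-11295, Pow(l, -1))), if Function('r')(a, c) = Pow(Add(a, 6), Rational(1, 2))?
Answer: Add(Rational(1049949711, 2300430448), Mul(Rational(3200250, 722497), Pow(3, Rational(1, 2)))) ≈ 8.1284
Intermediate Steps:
Function('r')(a, c) = Pow(Add(6, a), Rational(1, 2))
l = Add(-3, Mul(-850, Pow(3, Rational(1, 2)))) (l = Add(-3, Mul(Pow(Add(6, 6), Rational(1, 2)), -425)) = Add(-3, Mul(Pow(12, Rational(1, 2)), -425)) = Add(-3, Mul(Mul(2, Pow(3, Rational(1, 2))), -425)) = Add(-3, Mul(-850, Pow(3, Rational(1, 2)))) ≈ -1475.2)
Add(Mul(Add(16371, 6174), Pow(Y, -1)), Mul(-11295, Pow(l, -1))) = Add(Mul(Add(16371, 6174), Pow(47760, -1)), Mul(-11295, Pow(Add(-3, Mul(-850, Pow(3, Rational(1, 2)))), -1))) = Add(Mul(22545, Rational(1, 47760)), Mul(-11295, Pow(Add(-3, Mul(-850, Pow(3, Rational(1, 2)))), -1))) = Add(Rational(1503, 3184), Mul(-11295, Pow(Add(-3, Mul(-850, Pow(3, Rational(1, 2)))), -1)))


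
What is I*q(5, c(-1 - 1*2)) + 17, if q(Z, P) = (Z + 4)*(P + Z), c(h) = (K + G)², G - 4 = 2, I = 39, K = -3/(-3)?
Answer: 18971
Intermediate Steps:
K = 1 (K = -3*(-⅓) = 1)
G = 6 (G = 4 + 2 = 6)
c(h) = 49 (c(h) = (1 + 6)² = 7² = 49)
q(Z, P) = (4 + Z)*(P + Z)
I*q(5, c(-1 - 1*2)) + 17 = 39*(5² + 4*49 + 4*5 + 49*5) + 17 = 39*(25 + 196 + 20 + 245) + 17 = 39*486 + 17 = 18954 + 17 = 18971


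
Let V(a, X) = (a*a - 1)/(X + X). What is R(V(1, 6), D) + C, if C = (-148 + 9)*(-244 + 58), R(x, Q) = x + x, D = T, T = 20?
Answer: 25854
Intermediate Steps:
V(a, X) = (-1 + a²)/(2*X) (V(a, X) = (a² - 1)/((2*X)) = (-1 + a²)*(1/(2*X)) = (-1 + a²)/(2*X))
D = 20
R(x, Q) = 2*x
C = 25854 (C = -139*(-186) = 25854)
R(V(1, 6), D) + C = 2*((½)*(-1 + 1²)/6) + 25854 = 2*((½)*(⅙)*(-1 + 1)) + 25854 = 2*((½)*(⅙)*0) + 25854 = 2*0 + 25854 = 0 + 25854 = 25854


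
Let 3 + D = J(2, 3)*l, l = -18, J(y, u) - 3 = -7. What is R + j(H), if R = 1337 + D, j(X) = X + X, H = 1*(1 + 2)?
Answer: 1412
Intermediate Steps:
J(y, u) = -4 (J(y, u) = 3 - 7 = -4)
H = 3 (H = 1*3 = 3)
D = 69 (D = -3 - 4*(-18) = -3 + 72 = 69)
j(X) = 2*X
R = 1406 (R = 1337 + 69 = 1406)
R + j(H) = 1406 + 2*3 = 1406 + 6 = 1412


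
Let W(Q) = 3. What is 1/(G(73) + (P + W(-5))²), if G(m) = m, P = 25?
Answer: 1/857 ≈ 0.0011669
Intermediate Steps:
1/(G(73) + (P + W(-5))²) = 1/(73 + (25 + 3)²) = 1/(73 + 28²) = 1/(73 + 784) = 1/857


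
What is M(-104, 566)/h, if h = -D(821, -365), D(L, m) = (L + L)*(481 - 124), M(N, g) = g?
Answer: -283/293097 ≈ -0.00096555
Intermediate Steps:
D(L, m) = 714*L (D(L, m) = (2*L)*357 = 714*L)
h = -586194 (h = -714*821 = -1*586194 = -586194)
M(-104, 566)/h = 566/(-586194) = 566*(-1/586194) = -283/293097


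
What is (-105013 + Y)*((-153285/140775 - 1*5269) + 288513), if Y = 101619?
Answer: -9022048643074/9385 ≈ -9.6133e+8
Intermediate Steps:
(-105013 + Y)*((-153285/140775 - 1*5269) + 288513) = (-105013 + 101619)*((-153285/140775 - 1*5269) + 288513) = -3394*((-153285*1/140775 - 5269) + 288513) = -3394*((-10219/9385 - 5269) + 288513) = -3394*(-49459784/9385 + 288513) = -3394*2658234721/9385 = -9022048643074/9385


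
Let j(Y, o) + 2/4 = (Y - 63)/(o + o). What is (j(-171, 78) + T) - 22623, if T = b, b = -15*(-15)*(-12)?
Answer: -25325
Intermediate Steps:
b = -2700 (b = 225*(-12) = -2700)
T = -2700
j(Y, o) = -½ + (-63 + Y)/(2*o) (j(Y, o) = -½ + (Y - 63)/(o + o) = -½ + (-63 + Y)/((2*o)) = -½ + (-63 + Y)*(1/(2*o)) = -½ + (-63 + Y)/(2*o))
(j(-171, 78) + T) - 22623 = ((½)*(-63 - 171 - 1*78)/78 - 2700) - 22623 = ((½)*(1/78)*(-63 - 171 - 78) - 2700) - 22623 = ((½)*(1/78)*(-312) - 2700) - 22623 = (-2 - 2700) - 22623 = -2702 - 22623 = -25325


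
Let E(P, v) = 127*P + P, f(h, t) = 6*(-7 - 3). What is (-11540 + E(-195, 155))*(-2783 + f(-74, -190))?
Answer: 103769500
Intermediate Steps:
f(h, t) = -60 (f(h, t) = 6*(-10) = -60)
E(P, v) = 128*P
(-11540 + E(-195, 155))*(-2783 + f(-74, -190)) = (-11540 + 128*(-195))*(-2783 - 60) = (-11540 - 24960)*(-2843) = -36500*(-2843) = 103769500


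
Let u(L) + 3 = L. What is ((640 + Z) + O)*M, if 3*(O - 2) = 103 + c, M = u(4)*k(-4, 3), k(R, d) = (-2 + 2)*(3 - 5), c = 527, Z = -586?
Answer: 0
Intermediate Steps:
u(L) = -3 + L
k(R, d) = 0 (k(R, d) = 0*(-2) = 0)
M = 0 (M = (-3 + 4)*0 = 1*0 = 0)
O = 212 (O = 2 + (103 + 527)/3 = 2 + (⅓)*630 = 2 + 210 = 212)
((640 + Z) + O)*M = ((640 - 586) + 212)*0 = (54 + 212)*0 = 266*0 = 0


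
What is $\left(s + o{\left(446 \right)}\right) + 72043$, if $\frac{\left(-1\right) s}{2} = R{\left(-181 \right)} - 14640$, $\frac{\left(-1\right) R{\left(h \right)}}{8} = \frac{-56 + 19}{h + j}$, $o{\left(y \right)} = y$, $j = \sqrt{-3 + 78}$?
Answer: $\frac{1663264343}{16343} + \frac{1480 \sqrt{3}}{16343} \approx 1.0177 \cdot 10^{5}$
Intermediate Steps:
$j = 5 \sqrt{3}$ ($j = \sqrt{75} = 5 \sqrt{3} \approx 8.6602$)
$R{\left(h \right)} = \frac{296}{h + 5 \sqrt{3}}$ ($R{\left(h \right)} = - 8 \frac{-56 + 19}{h + 5 \sqrt{3}} = - 8 \left(- \frac{37}{h + 5 \sqrt{3}}\right) = \frac{296}{h + 5 \sqrt{3}}$)
$s = 29280 - \frac{592}{-181 + 5 \sqrt{3}}$ ($s = - 2 \left(\frac{296}{-181 + 5 \sqrt{3}} - 14640\right) = - 2 \left(-14640 + \frac{296}{-181 + 5 \sqrt{3}}\right) = 29280 - \frac{592}{-181 + 5 \sqrt{3}} \approx 29283.0$)
$\left(s + o{\left(446 \right)}\right) + 72043 = \left(\left(\frac{478576616}{16343} + \frac{1480 \sqrt{3}}{16343}\right) + 446\right) + 72043 = \left(\frac{485865594}{16343} + \frac{1480 \sqrt{3}}{16343}\right) + 72043 = \frac{1663264343}{16343} + \frac{1480 \sqrt{3}}{16343}$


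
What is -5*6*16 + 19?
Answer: -461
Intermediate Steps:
-5*6*16 + 19 = -30*16 + 19 = -480 + 19 = -461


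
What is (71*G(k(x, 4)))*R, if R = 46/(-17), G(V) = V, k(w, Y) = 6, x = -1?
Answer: -19596/17 ≈ -1152.7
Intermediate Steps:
R = -46/17 (R = 46*(-1/17) = -46/17 ≈ -2.7059)
(71*G(k(x, 4)))*R = (71*6)*(-46/17) = 426*(-46/17) = -19596/17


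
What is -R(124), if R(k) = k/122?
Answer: -62/61 ≈ -1.0164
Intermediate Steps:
R(k) = k/122 (R(k) = k*(1/122) = k/122)
-R(124) = -124/122 = -1*62/61 = -62/61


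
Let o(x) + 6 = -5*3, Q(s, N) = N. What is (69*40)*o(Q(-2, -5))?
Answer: -57960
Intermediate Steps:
o(x) = -21 (o(x) = -6 - 5*3 = -6 - 15 = -21)
(69*40)*o(Q(-2, -5)) = (69*40)*(-21) = 2760*(-21) = -57960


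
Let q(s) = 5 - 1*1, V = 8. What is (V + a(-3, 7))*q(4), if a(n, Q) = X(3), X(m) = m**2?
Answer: 68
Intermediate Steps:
a(n, Q) = 9 (a(n, Q) = 3**2 = 9)
q(s) = 4 (q(s) = 5 - 1 = 4)
(V + a(-3, 7))*q(4) = (8 + 9)*4 = 17*4 = 68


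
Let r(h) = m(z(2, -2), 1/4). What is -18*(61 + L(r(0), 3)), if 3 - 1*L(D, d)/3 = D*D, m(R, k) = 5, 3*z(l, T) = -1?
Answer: 90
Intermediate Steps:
z(l, T) = -⅓ (z(l, T) = (⅓)*(-1) = -⅓)
r(h) = 5
L(D, d) = 9 - 3*D² (L(D, d) = 9 - 3*D*D = 9 - 3*D²)
-18*(61 + L(r(0), 3)) = -18*(61 + (9 - 3*5²)) = -18*(61 + (9 - 3*25)) = -18*(61 + (9 - 75)) = -18*(61 - 66) = -18*(-5) = 90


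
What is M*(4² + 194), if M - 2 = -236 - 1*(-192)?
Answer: -8820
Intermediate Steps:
M = -42 (M = 2 + (-236 - 1*(-192)) = 2 + (-236 + 192) = 2 - 44 = -42)
M*(4² + 194) = -42*(4² + 194) = -42*(16 + 194) = -42*210 = -8820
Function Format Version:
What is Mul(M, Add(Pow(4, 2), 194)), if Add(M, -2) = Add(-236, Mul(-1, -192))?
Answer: -8820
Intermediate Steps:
M = -42 (M = Add(2, Add(-236, Mul(-1, -192))) = Add(2, Add(-236, 192)) = Add(2, -44) = -42)
Mul(M, Add(Pow(4, 2), 194)) = Mul(-42, Add(Pow(4, 2), 194)) = Mul(-42, Add(16, 194)) = Mul(-42, 210) = -8820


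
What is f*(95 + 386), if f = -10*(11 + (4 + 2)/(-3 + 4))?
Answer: -81770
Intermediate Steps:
f = -170 (f = -10*(11 + 6/1) = -10*(11 + 6*1) = -10*(11 + 6) = -10*17 = -170)
f*(95 + 386) = -170*(95 + 386) = -170*481 = -81770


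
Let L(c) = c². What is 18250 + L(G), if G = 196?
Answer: 56666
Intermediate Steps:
18250 + L(G) = 18250 + 196² = 18250 + 38416 = 56666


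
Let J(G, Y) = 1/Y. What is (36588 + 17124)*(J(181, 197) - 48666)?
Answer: -514947740112/197 ≈ -2.6139e+9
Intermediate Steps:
(36588 + 17124)*(J(181, 197) - 48666) = (36588 + 17124)*(1/197 - 48666) = 53712*(1/197 - 48666) = 53712*(-9587201/197) = -514947740112/197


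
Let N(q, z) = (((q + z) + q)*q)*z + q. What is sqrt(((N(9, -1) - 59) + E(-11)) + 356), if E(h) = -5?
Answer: 2*sqrt(37) ≈ 12.166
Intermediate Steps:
N(q, z) = q + q*z*(z + 2*q) (N(q, z) = ((z + 2*q)*q)*z + q = (q*(z + 2*q))*z + q = q*z*(z + 2*q) + q = q + q*z*(z + 2*q))
sqrt(((N(9, -1) - 59) + E(-11)) + 356) = sqrt(((9*(1 + (-1)**2 + 2*9*(-1)) - 59) - 5) + 356) = sqrt(((9*(1 + 1 - 18) - 59) - 5) + 356) = sqrt(((9*(-16) - 59) - 5) + 356) = sqrt(((-144 - 59) - 5) + 356) = sqrt((-203 - 5) + 356) = sqrt(-208 + 356) = sqrt(148) = 2*sqrt(37)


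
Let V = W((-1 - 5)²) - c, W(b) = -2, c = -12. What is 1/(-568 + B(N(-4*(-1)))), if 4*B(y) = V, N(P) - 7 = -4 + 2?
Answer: -2/1131 ≈ -0.0017683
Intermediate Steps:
N(P) = 5 (N(P) = 7 + (-4 + 2) = 7 - 2 = 5)
V = 10 (V = -2 - 1*(-12) = -2 + 12 = 10)
B(y) = 5/2 (B(y) = (¼)*10 = 5/2)
1/(-568 + B(N(-4*(-1)))) = 1/(-568 + 5/2) = 1/(-1131/2) = -2/1131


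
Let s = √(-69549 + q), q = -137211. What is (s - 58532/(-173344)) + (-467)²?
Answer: 9451119537/43336 + 2*I*√51690 ≈ 2.1809e+5 + 454.71*I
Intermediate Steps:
s = 2*I*√51690 (s = √(-69549 - 137211) = √(-206760) = 2*I*√51690 ≈ 454.71*I)
(s - 58532/(-173344)) + (-467)² = (2*I*√51690 - 58532/(-173344)) + (-467)² = (2*I*√51690 - 58532*(-1/173344)) + 218089 = (2*I*√51690 + 14633/43336) + 218089 = (14633/43336 + 2*I*√51690) + 218089 = 9451119537/43336 + 2*I*√51690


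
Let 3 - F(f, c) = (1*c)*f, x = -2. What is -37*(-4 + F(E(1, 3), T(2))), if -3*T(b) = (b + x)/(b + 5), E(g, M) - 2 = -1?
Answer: 37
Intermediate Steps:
E(g, M) = 1 (E(g, M) = 2 - 1 = 1)
T(b) = -(-2 + b)/(3*(5 + b)) (T(b) = -(b - 2)/(3*(b + 5)) = -(-2 + b)/(3*(5 + b)))
F(f, c) = 3 - c*f (F(f, c) = 3 - 1*c*f = 3 - c*f)
-37*(-4 + F(E(1, 3), T(2))) = -37*(-4 + (3 - 1*(2 - 1*2)/(3*(5 + 2))*1)) = -37*(-4 + (3 - 1*(⅓)*(2 - 2)/7*1)) = -37*(-4 + (3 - 1*(⅓)*(⅐)*0*1)) = -37*(-4 + (3 - 1*0*1)) = -37*(-4 + (3 + 0)) = -37*(-4 + 3) = -37*(-1) = 37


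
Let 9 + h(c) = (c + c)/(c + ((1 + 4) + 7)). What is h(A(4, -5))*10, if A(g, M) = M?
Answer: -730/7 ≈ -104.29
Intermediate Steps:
h(c) = -9 + 2*c/(12 + c) (h(c) = -9 + (c + c)/(c + ((1 + 4) + 7)) = -9 + (2*c)/(c + (5 + 7)) = -9 + (2*c)/(c + 12) = -9 + (2*c)/(12 + c) = -9 + 2*c/(12 + c))
h(A(4, -5))*10 = ((-108 - 7*(-5))/(12 - 5))*10 = ((-108 + 35)/7)*10 = ((1/7)*(-73))*10 = -73/7*10 = -730/7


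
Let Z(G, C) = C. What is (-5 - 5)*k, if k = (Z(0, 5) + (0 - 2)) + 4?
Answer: -70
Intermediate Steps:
k = 7 (k = (5 + (0 - 2)) + 4 = (5 - 2) + 4 = 3 + 4 = 7)
(-5 - 5)*k = (-5 - 5)*7 = -10*7 = -70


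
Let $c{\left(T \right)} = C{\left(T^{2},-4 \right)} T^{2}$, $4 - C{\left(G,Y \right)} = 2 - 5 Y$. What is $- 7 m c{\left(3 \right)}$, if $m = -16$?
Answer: $-18144$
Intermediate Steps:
$C{\left(G,Y \right)} = 2 + 5 Y$ ($C{\left(G,Y \right)} = 4 - \left(2 - 5 Y\right) = 4 + \left(-2 + 5 Y\right) = 2 + 5 Y$)
$c{\left(T \right)} = - 18 T^{2}$ ($c{\left(T \right)} = \left(2 + 5 \left(-4\right)\right) T^{2} = \left(2 - 20\right) T^{2} = - 18 T^{2}$)
$- 7 m c{\left(3 \right)} = \left(-7\right) \left(-16\right) \left(- 18 \cdot 3^{2}\right) = 112 \left(\left(-18\right) 9\right) = 112 \left(-162\right) = -18144$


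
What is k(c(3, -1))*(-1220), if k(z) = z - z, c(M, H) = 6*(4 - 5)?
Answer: 0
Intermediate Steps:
c(M, H) = -6 (c(M, H) = 6*(-1) = -6)
k(z) = 0
k(c(3, -1))*(-1220) = 0*(-1220) = 0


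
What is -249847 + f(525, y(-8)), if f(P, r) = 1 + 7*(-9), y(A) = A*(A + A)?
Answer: -249909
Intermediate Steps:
y(A) = 2*A² (y(A) = A*(2*A) = 2*A²)
f(P, r) = -62 (f(P, r) = 1 - 63 = -62)
-249847 + f(525, y(-8)) = -249847 - 62 = -249909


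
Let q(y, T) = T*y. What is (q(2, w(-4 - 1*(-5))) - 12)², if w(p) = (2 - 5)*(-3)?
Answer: 36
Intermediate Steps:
w(p) = 9 (w(p) = -3*(-3) = 9)
(q(2, w(-4 - 1*(-5))) - 12)² = (9*2 - 12)² = (18 - 12)² = 6² = 36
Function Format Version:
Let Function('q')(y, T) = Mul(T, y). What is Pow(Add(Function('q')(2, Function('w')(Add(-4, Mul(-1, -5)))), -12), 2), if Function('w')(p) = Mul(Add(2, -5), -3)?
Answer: 36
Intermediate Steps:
Function('w')(p) = 9 (Function('w')(p) = Mul(-3, -3) = 9)
Pow(Add(Function('q')(2, Function('w')(Add(-4, Mul(-1, -5)))), -12), 2) = Pow(Add(Mul(9, 2), -12), 2) = Pow(Add(18, -12), 2) = Pow(6, 2) = 36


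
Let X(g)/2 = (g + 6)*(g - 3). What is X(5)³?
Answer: 85184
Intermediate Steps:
X(g) = 2*(-3 + g)*(6 + g) (X(g) = 2*((g + 6)*(g - 3)) = 2*((6 + g)*(-3 + g)) = 2*((-3 + g)*(6 + g)) = 2*(-3 + g)*(6 + g))
X(5)³ = (-36 + 2*5² + 6*5)³ = (-36 + 2*25 + 30)³ = (-36 + 50 + 30)³ = 44³ = 85184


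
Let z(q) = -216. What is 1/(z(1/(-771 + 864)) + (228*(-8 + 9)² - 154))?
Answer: -1/142 ≈ -0.0070423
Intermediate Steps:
1/(z(1/(-771 + 864)) + (228*(-8 + 9)² - 154)) = 1/(-216 + (228*(-8 + 9)² - 154)) = 1/(-216 + (228*1² - 154)) = 1/(-216 + (228*1 - 154)) = 1/(-216 + (228 - 154)) = 1/(-216 + 74) = 1/(-142) = -1/142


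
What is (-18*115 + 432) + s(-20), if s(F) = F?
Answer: -1658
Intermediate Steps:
(-18*115 + 432) + s(-20) = (-18*115 + 432) - 20 = (-2070 + 432) - 20 = -1638 - 20 = -1658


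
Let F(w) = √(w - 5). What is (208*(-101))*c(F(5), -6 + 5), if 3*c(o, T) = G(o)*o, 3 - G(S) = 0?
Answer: 0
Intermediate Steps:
G(S) = 3 (G(S) = 3 - 1*0 = 3 + 0 = 3)
F(w) = √(-5 + w)
c(o, T) = o (c(o, T) = (3*o)/3 = o)
(208*(-101))*c(F(5), -6 + 5) = (208*(-101))*√(-5 + 5) = -21008*√0 = -21008*0 = 0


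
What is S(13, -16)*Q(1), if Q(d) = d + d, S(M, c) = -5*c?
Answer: 160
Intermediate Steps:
Q(d) = 2*d
S(13, -16)*Q(1) = (-5*(-16))*(2*1) = 80*2 = 160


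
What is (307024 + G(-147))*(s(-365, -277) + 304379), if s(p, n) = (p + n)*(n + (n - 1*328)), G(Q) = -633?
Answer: 266751051593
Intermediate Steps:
s(p, n) = (-328 + 2*n)*(n + p) (s(p, n) = (n + p)*(n + (n - 328)) = (n + p)*(n + (-328 + n)) = (n + p)*(-328 + 2*n) = (-328 + 2*n)*(n + p))
(307024 + G(-147))*(s(-365, -277) + 304379) = (307024 - 633)*((-328*(-277) - 328*(-365) + 2*(-277)² + 2*(-277)*(-365)) + 304379) = 306391*((90856 + 119720 + 2*76729 + 202210) + 304379) = 306391*((90856 + 119720 + 153458 + 202210) + 304379) = 306391*(566244 + 304379) = 306391*870623 = 266751051593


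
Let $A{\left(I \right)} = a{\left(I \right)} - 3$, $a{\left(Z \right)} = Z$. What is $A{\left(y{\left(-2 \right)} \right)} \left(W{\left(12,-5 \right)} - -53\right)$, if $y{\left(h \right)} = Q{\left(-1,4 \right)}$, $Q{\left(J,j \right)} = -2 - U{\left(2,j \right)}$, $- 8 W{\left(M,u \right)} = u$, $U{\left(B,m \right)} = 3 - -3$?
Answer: $- \frac{4719}{8} \approx -589.88$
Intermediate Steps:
$U{\left(B,m \right)} = 6$ ($U{\left(B,m \right)} = 3 + 3 = 6$)
$W{\left(M,u \right)} = - \frac{u}{8}$
$Q{\left(J,j \right)} = -8$ ($Q{\left(J,j \right)} = -2 - 6 = -8$)
$y{\left(h \right)} = -8$
$A{\left(I \right)} = -3 + I$ ($A{\left(I \right)} = I - 3 = -3 + I$)
$A{\left(y{\left(-2 \right)} \right)} \left(W{\left(12,-5 \right)} - -53\right) = \left(-3 - 8\right) \left(\left(- \frac{1}{8}\right) \left(-5\right) - -53\right) = - 11 \left(\frac{5}{8} + 53\right) = \left(-11\right) \frac{429}{8} = - \frac{4719}{8}$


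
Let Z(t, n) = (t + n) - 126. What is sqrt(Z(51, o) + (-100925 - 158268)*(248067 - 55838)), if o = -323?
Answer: I*sqrt(49824411595) ≈ 2.2321e+5*I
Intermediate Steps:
Z(t, n) = -126 + n + t (Z(t, n) = (n + t) - 126 = -126 + n + t)
sqrt(Z(51, o) + (-100925 - 158268)*(248067 - 55838)) = sqrt((-126 - 323 + 51) + (-100925 - 158268)*(248067 - 55838)) = sqrt(-398 - 259193*192229) = sqrt(-398 - 49824411197) = sqrt(-49824411595) = I*sqrt(49824411595)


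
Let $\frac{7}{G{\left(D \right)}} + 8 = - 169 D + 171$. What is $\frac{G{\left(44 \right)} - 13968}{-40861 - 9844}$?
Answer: $\frac{14512753}{52682495} \approx 0.27548$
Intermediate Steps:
$G{\left(D \right)} = \frac{7}{163 - 169 D}$ ($G{\left(D \right)} = \frac{7}{-8 - \left(-171 + 169 D\right)} = \frac{7}{163 - 169 D}$)
$\frac{G{\left(44 \right)} - 13968}{-40861 - 9844} = \frac{- \frac{7}{-163 + 169 \cdot 44} - 13968}{-40861 - 9844} = \frac{- \frac{7}{-163 + 7436} - 13968}{-50705} = \left(- \frac{7}{7273} - 13968\right) \left(- \frac{1}{50705}\right) = \left(\left(-7\right) \frac{1}{7273} - 13968\right) \left(- \frac{1}{50705}\right) = \left(- \frac{1}{1039} - 13968\right) \left(- \frac{1}{50705}\right) = \left(- \frac{14512753}{1039}\right) \left(- \frac{1}{50705}\right) = \frac{14512753}{52682495}$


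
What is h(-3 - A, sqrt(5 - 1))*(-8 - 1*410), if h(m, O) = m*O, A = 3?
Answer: 5016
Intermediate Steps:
h(m, O) = O*m
h(-3 - A, sqrt(5 - 1))*(-8 - 1*410) = (sqrt(5 - 1)*(-3 - 1*3))*(-8 - 1*410) = (sqrt(4)*(-3 - 3))*(-8 - 410) = (2*(-6))*(-418) = -12*(-418) = 5016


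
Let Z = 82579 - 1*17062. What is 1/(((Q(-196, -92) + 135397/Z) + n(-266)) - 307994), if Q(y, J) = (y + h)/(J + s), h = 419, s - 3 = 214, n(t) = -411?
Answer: -8189625/2525689763209 ≈ -3.2425e-6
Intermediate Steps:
s = 217 (s = 3 + 214 = 217)
Z = 65517 (Z = 82579 - 17062 = 65517)
Q(y, J) = (419 + y)/(217 + J) (Q(y, J) = (y + 419)/(J + 217) = (419 + y)/(217 + J))
1/(((Q(-196, -92) + 135397/Z) + n(-266)) - 307994) = 1/((((419 - 196)/(217 - 92) + 135397/65517) - 411) - 307994) = 1/(((223/125 + 135397*(1/65517)) - 411) - 307994) = 1/((((1/125)*223 + 135397/65517) - 411) - 307994) = 1/(((223/125 + 135397/65517) - 411) - 307994) = 1/((31534916/8189625 - 411) - 307994) = 1/(-3334400959/8189625 - 307994) = 1/(-2525689763209/8189625) = -8189625/2525689763209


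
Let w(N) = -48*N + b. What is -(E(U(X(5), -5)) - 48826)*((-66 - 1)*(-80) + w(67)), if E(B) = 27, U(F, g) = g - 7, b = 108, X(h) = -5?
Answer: 109895348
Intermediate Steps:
U(F, g) = -7 + g
w(N) = 108 - 48*N (w(N) = -48*N + 108 = 108 - 48*N)
-(E(U(X(5), -5)) - 48826)*((-66 - 1)*(-80) + w(67)) = -(27 - 48826)*((-66 - 1)*(-80) + (108 - 48*67)) = -(-48799)*(-67*(-80) + (108 - 3216)) = -(-48799)*(5360 - 3108) = -(-48799)*2252 = -1*(-109895348) = 109895348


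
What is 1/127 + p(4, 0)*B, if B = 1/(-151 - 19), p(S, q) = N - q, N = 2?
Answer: -42/10795 ≈ -0.0038907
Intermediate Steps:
p(S, q) = 2 - q
B = -1/170 (B = 1/(-170) = -1/170 ≈ -0.0058824)
1/127 + p(4, 0)*B = 1/127 + (2 - 1*0)*(-1/170) = 1/127 + (2 + 0)*(-1/170) = 1/127 + 2*(-1/170) = 1/127 - 1/85 = -42/10795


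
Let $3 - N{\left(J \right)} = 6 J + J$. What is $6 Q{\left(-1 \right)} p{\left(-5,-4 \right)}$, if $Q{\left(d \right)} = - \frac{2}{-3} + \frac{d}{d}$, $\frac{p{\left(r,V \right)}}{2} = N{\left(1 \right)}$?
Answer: $-80$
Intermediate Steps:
$N{\left(J \right)} = 3 - 7 J$ ($N{\left(J \right)} = 3 - \left(6 J + J\right) = 3 - 7 J$)
$p{\left(r,V \right)} = -8$ ($p{\left(r,V \right)} = 2 \left(3 - 7\right) = 2 \left(-4\right) = -8$)
$Q{\left(d \right)} = \frac{5}{3}$ ($Q{\left(d \right)} = \left(-2\right) \left(- \frac{1}{3}\right) + 1 = \frac{2}{3} + 1 = \frac{5}{3}$)
$6 Q{\left(-1 \right)} p{\left(-5,-4 \right)} = 6 \cdot \frac{5}{3} \left(-8\right) = 10 \left(-8\right) = -80$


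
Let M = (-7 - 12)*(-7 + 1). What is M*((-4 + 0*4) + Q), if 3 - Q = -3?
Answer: 228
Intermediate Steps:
Q = 6 (Q = 3 - 1*(-3) = 3 + 3 = 6)
M = 114 (M = -19*(-6) = 114)
M*((-4 + 0*4) + Q) = 114*((-4 + 0*4) + 6) = 114*((-4 + 0) + 6) = 114*(-4 + 6) = 114*2 = 228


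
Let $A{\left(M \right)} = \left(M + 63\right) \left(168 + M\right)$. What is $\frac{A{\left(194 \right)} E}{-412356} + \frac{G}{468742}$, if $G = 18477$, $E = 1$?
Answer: $- \frac{4498730177}{24161072019} \approx -0.1862$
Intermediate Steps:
$A{\left(M \right)} = \left(63 + M\right) \left(168 + M\right)$
$\frac{A{\left(194 \right)} E}{-412356} + \frac{G}{468742} = \frac{\left(10584 + 194^{2} + 231 \cdot 194\right) 1}{-412356} + \frac{18477}{468742} = \left(10584 + 37636 + 44814\right) 1 \left(- \frac{1}{412356}\right) + 18477 \cdot \frac{1}{468742} = 93034 \cdot 1 \left(- \frac{1}{412356}\right) + \frac{18477}{468742} = 93034 \left(- \frac{1}{412356}\right) + \frac{18477}{468742} = - \frac{46517}{206178} + \frac{18477}{468742} = - \frac{4498730177}{24161072019}$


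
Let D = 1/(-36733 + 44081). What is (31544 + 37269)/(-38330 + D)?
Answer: -505637924/281648839 ≈ -1.7953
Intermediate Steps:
D = 1/7348 ≈ 0.00013609
(31544 + 37269)/(-38330 + D) = (31544 + 37269)/(-38330 + 1/7348) = 68813/(-281648839/7348) = 68813*(-7348/281648839) = -505637924/281648839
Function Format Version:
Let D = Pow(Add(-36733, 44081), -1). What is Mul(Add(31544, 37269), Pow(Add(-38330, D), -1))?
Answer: Rational(-505637924, 281648839) ≈ -1.7953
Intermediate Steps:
D = Rational(1, 7348) (D = Pow(7348, -1) = Rational(1, 7348) ≈ 0.00013609)
Mul(Add(31544, 37269), Pow(Add(-38330, D), -1)) = Mul(Add(31544, 37269), Pow(Add(-38330, Rational(1, 7348)), -1)) = Mul(68813, Pow(Rational(-281648839, 7348), -1)) = Mul(68813, Rational(-7348, 281648839)) = Rational(-505637924, 281648839)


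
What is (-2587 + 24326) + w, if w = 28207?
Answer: 49946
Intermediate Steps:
(-2587 + 24326) + w = (-2587 + 24326) + 28207 = 21739 + 28207 = 49946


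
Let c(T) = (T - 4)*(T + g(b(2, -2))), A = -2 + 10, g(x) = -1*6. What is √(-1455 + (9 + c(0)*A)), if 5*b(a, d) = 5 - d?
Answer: I*√1254 ≈ 35.412*I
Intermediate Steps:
b(a, d) = 1 - d/5 (b(a, d) = (5 - d)/5 = 1 - d/5)
g(x) = -6
A = 8
c(T) = (-6 + T)*(-4 + T) (c(T) = (T - 4)*(T - 6) = (-4 + T)*(-6 + T) = (-6 + T)*(-4 + T))
√(-1455 + (9 + c(0)*A)) = √(-1455 + (9 + (24 + 0² - 10*0)*8)) = √(-1455 + (9 + (24 + 0 + 0)*8)) = √(-1455 + (9 + 24*8)) = √(-1455 + (9 + 192)) = √(-1455 + 201) = √(-1254) = I*√1254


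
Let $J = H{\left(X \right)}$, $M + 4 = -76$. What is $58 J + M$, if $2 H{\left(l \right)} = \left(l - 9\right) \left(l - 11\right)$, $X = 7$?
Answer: $152$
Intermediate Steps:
$M = -80$ ($M = -4 - 76 = -80$)
$H{\left(l \right)} = \frac{\left(-11 + l\right) \left(-9 + l\right)}{2}$ ($H{\left(l \right)} = \frac{\left(l - 9\right) \left(l - 11\right)}{2} = \frac{\left(-9 + l\right) \left(-11 + l\right)}{2} = \frac{\left(-11 + l\right) \left(-9 + l\right)}{2}$)
$J = 4$ ($J = \frac{99}{2} + \frac{7^{2}}{2} - 70 = \frac{99}{2} + \frac{1}{2} \cdot 49 - 70 = \frac{99}{2} + \frac{49}{2} - 70 = 4$)
$58 J + M = 58 \cdot 4 - 80 = 232 - 80 = 152$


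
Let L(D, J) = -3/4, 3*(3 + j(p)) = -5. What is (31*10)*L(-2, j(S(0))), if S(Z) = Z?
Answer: -465/2 ≈ -232.50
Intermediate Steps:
j(p) = -14/3 (j(p) = -3 + (⅓)*(-5) = -3 - 5/3 = -14/3)
L(D, J) = -¾ (L(D, J) = -3*¼ = -¾)
(31*10)*L(-2, j(S(0))) = (31*10)*(-¾) = 310*(-¾) = -465/2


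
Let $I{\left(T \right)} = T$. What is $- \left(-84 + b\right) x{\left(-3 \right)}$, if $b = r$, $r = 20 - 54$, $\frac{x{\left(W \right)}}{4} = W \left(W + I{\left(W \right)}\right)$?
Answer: $8496$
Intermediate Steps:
$x{\left(W \right)} = 8 W^{2}$ ($x{\left(W \right)} = 4 W \left(W + W\right) = 4 W 2 W = 4 \cdot 2 W^{2} = 8 W^{2}$)
$r = -34$
$b = -34$
$- \left(-84 + b\right) x{\left(-3 \right)} = - \left(-84 - 34\right) 8 \left(-3\right)^{2} = - \left(-118\right) 8 \cdot 9 = - \left(-118\right) 72 = \left(-1\right) \left(-8496\right) = 8496$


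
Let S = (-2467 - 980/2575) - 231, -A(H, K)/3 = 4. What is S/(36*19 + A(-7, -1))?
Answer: -231611/57680 ≈ -4.0154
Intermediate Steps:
A(H, K) = -12 (A(H, K) = -3*4 = -12)
S = -1389666/515 (S = (-2467 - 980*1/2575) - 231 = (-2467 - 196/515) - 231 = -1270701/515 - 231 = -1389666/515 ≈ -2698.4)
S/(36*19 + A(-7, -1)) = -1389666/(515*(36*19 - 12)) = -1389666/(515*(684 - 12)) = -1389666/515/672 = -1389666/515*1/672 = -231611/57680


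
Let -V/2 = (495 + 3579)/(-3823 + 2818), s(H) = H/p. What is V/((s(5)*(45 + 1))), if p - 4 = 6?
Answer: 2716/7705 ≈ 0.35250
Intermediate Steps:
p = 10 (p = 4 + 6 = 10)
s(H) = H/10
V = 2716/335 (V = -2*(495 + 3579)/(-3823 + 2818) = -8148/(-1005) = -8148*(-1)/1005 = -2*(-1358/335) = 2716/335 ≈ 8.1075)
V/((s(5)*(45 + 1))) = 2716/(335*((((⅒)*5)*(45 + 1)))) = 2716/(335*(((½)*46))) = (2716/335)/23 = (2716/335)*(1/23) = 2716/7705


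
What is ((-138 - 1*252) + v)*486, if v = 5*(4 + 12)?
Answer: -150660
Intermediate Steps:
v = 80 (v = 5*16 = 80)
((-138 - 1*252) + v)*486 = ((-138 - 1*252) + 80)*486 = ((-138 - 252) + 80)*486 = (-390 + 80)*486 = -310*486 = -150660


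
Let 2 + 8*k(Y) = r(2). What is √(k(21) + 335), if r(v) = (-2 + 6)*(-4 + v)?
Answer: √1335/2 ≈ 18.269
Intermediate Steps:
r(v) = -16 + 4*v (r(v) = 4*(-4 + v) = -16 + 4*v)
k(Y) = -5/4 (k(Y) = -¼ + (-16 + 4*2)/8 = -¼ + (-16 + 8)/8 = -¼ + (⅛)*(-8) = -¼ - 1 = -5/4)
√(k(21) + 335) = √(-5/4 + 335) = √(1335/4) = √1335/2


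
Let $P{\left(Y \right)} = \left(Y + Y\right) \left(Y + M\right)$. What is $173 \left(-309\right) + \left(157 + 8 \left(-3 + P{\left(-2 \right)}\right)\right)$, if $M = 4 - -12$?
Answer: $-53772$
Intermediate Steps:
$M = 16$ ($M = 4 + 12 = 16$)
$P{\left(Y \right)} = 2 Y \left(16 + Y\right)$ ($P{\left(Y \right)} = \left(Y + Y\right) \left(Y + 16\right) = 2 Y \left(16 + Y\right)$)
$173 \left(-309\right) + \left(157 + 8 \left(-3 + P{\left(-2 \right)}\right)\right) = 173 \left(-309\right) + \left(157 + 8 \left(-3 + 2 \left(-2\right) \left(16 - 2\right)\right)\right) = -53457 + \left(157 + 8 \left(-3 + 2 \left(-2\right) 14\right)\right) = -53457 + \left(157 + 8 \left(-3 - 56\right)\right) = -53457 + \left(157 + 8 \left(-59\right)\right) = -53457 + \left(157 - 472\right) = -53457 - 315 = -53772$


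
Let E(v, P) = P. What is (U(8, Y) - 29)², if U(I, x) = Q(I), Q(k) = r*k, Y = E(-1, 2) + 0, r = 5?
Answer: 121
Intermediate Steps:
Y = 2 (Y = 2 + 0 = 2)
Q(k) = 5*k
U(I, x) = 5*I
(U(8, Y) - 29)² = (5*8 - 29)² = (40 - 29)² = 11² = 121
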